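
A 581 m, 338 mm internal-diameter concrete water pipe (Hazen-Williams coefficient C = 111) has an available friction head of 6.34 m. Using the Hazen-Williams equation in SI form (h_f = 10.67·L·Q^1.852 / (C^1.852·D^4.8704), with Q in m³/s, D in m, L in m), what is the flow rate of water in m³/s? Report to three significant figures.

Q ≈ 0.156 m³/s

Rearranging: Q = [h_f·C^1.852·D^4.8704 / (10.67·L)]^(1/1.852)
Q = [6.34·111^1.852·0.338^4.8704 / (10.67·581)]^0.540 = 0.1555 m³/s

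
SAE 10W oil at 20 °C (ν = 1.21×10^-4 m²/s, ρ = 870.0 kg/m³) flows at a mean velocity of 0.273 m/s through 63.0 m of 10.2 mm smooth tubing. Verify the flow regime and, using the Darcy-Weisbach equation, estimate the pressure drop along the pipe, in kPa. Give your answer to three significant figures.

Re = VD/ν = 0.273·0.01020/1.21×10^-4 = 23.0 → laminar (Re < 2300)
f = 64/Re = 2.781
h_f = f(L/D)V²/(2g) = 2.781·(63.0/0.01020)·0.273²/(2·9.81) = 65.25 m
Δp = ρg·h_f = 870.0·9.81·65.25 = 556.9 kPa

Δp ≈ 557 kPa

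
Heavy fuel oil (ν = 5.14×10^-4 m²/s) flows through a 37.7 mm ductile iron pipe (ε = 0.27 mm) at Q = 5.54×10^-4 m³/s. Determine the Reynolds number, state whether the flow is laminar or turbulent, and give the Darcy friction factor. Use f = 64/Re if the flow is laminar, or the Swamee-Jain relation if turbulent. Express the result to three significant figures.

Re ≈ 36.4; laminar; f = 64/Re ≈ 1.76

V = 4Q/(πD²) = 0.4963 m/s
Re = VD/ν = 0.4963·0.0377/5.14×10^-4 = 36.4
Re < 2300 → laminar → f = 64/Re = 1.758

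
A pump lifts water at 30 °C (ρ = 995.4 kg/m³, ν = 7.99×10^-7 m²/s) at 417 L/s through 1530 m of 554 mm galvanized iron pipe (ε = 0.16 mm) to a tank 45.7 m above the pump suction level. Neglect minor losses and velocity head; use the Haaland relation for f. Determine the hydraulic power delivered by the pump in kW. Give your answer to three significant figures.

V = 4Q/(πD²) = 1.730 m/s; Re = 1.20×10^6; ε/D = 2.89×10^-4; f = 0.01540
h_f = f(L/D)V²/2g = 6.486 m
Total head H = z + h_f = 45.7 + 6.486 = 52.19 m
P_hyd = ρgQH = 995.4·9.81·0.417·52.19 = 212.5 kW

P_hyd ≈ 212 kW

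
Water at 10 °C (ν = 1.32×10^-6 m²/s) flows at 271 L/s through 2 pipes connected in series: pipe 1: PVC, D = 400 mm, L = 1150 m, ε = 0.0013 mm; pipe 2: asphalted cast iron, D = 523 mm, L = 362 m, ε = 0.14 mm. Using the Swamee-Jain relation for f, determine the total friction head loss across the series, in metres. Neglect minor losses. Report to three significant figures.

Pipe 1: V = 2.157 m/s, Re = 6.53×10^5, ε/D = 3.25×10^-6, f = 0.01255, h_1 = f(L/D)V²/2g = 8.551 m
Pipe 2: V = 1.261 m/s, Re = 5.00×10^5, ε/D = 2.68×10^-4, f = 0.01611, h_2 = f(L/D)V²/2g = 0.9044 m
Series → Q common, losses add: H = Σh = 9.456 m

H ≈ 9.46 m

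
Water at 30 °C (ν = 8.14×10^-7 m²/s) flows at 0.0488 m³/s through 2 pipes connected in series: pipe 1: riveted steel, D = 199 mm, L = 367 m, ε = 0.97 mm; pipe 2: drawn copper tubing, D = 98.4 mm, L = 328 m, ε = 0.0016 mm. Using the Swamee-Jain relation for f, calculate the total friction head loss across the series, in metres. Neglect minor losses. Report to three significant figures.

Pipe 1: V = 1.569 m/s, Re = 3.84×10^5, ε/D = 0.00487, f = 0.03050, h_1 = f(L/D)V²/2g = 7.059 m
Pipe 2: V = 6.417 m/s, Re = 7.76×10^5, ε/D = 1.63×10^-5, f = 0.01246, h_2 = f(L/D)V²/2g = 87.15 m
Series → Q common, losses add: H = Σh = 94.20 m

H ≈ 94.2 m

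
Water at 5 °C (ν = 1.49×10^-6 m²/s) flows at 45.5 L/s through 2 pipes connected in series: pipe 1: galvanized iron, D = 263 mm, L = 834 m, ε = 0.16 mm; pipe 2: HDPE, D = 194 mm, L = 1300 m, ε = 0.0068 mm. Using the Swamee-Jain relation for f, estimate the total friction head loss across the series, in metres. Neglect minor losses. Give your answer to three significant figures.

H ≈ 15.1 m

Pipe 1: V = 0.8375 m/s, Re = 1.48×10^5, ε/D = 6.08×10^-4, f = 0.02001, h_1 = f(L/D)V²/2g = 2.269 m
Pipe 2: V = 1.539 m/s, Re = 2.00×10^5, ε/D = 3.51×10^-5, f = 0.01584, h_2 = f(L/D)V²/2g = 12.82 m
Series → Q common, losses add: H = Σh = 15.09 m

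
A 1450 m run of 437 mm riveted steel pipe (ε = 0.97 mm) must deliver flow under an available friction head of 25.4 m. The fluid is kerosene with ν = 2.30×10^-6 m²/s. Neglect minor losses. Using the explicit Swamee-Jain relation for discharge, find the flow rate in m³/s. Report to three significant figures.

Q ≈ 0.372 m³/s

Swamee-Jain (Type II): Q = -0.965·√(gD⁵h_f/L)·ln[ε/(3.7D) + √(3.17ν²L/(gD³h_f))]
√(gD⁵h_f/L) = √(9.81·0.437⁵·25.4/1450) = 0.05233
ε/(3.7D) = 6.00×10^-4; √(3.17ν²L/(gD³h_f)) = 3.42×10^-5
Q = -0.965·0.05233·ln(6.341×10^-4) = 0.3719 m³/s
Check: V = 2.48 m/s, Re = 4.71×10^5, f = 0.02456, h_f = 25.5 m ≈ 25.4 m ✓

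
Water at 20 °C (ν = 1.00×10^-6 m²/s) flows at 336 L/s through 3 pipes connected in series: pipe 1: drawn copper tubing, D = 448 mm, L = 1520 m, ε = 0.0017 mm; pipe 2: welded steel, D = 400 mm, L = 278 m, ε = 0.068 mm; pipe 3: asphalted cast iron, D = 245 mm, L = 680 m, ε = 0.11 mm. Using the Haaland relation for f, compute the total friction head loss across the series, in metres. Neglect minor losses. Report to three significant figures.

Pipe 1: V = 2.132 m/s, Re = 9.55×10^5, ε/D = 3.79×10^-6, f = 0.01174, h_1 = f(L/D)V²/2g = 9.222 m
Pipe 2: V = 2.674 m/s, Re = 1.07×10^6, ε/D = 1.70×10^-4, f = 0.01420, h_2 = f(L/D)V²/2g = 3.596 m
Pipe 3: V = 7.127 m/s, Re = 1.75×10^6, ε/D = 4.49×10^-4, f = 0.01661, h_3 = f(L/D)V²/2g = 119.4 m
Series → Q common, losses add: H = Σh = 132.2 m

H ≈ 132 m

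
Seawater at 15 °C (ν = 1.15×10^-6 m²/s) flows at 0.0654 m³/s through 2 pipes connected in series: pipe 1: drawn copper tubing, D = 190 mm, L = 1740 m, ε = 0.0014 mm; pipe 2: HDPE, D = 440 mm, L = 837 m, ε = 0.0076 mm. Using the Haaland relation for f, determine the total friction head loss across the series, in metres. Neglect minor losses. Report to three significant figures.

Pipe 1: V = 2.307 m/s, Re = 3.81×10^5, ε/D = 7.37×10^-6, f = 0.01379, h_1 = f(L/D)V²/2g = 34.24 m
Pipe 2: V = 0.4301 m/s, Re = 1.65×10^5, ε/D = 1.73×10^-5, f = 0.01620, h_2 = f(L/D)V²/2g = 0.2905 m
Series → Q common, losses add: H = Σh = 34.54 m

H ≈ 34.5 m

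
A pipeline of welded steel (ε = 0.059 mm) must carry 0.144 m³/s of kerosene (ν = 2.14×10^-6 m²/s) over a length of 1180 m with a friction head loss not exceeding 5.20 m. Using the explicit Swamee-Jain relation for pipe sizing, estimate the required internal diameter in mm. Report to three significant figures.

Swamee-Jain (Type III): D = 0.66·[ε^1.25·(LQ²/(gh_f))^4.75 + ν·Q^9.4·(L/(gh_f))^5.2]^0.04
LQ²/(gh_f) = 0.4797; L/(gh_f) = 23.13
Term 1 = ε^1.25·(…)^4.75 = 1.58×10^-7; Term 2 = ν·Q^9.4·(…)^5.2 = 3.26×10^-7
D = 0.66·(1.58×10^-7 + 3.26×10^-7)^0.04 = 0.3689 m = 369 mm
Check: V = 1.35 m/s, Re = 2.32×10^5, f = 0.01650, h_f = 4.88 m ≈ 5.20 m ✓

D ≈ 369 mm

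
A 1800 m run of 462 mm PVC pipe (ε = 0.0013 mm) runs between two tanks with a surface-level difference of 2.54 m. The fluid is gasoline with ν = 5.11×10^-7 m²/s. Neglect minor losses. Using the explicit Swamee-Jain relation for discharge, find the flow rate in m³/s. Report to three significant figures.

Q ≈ 0.174 m³/s

Swamee-Jain (Type II): Q = -0.965·√(gD⁵h_f/L)·ln[ε/(3.7D) + √(3.17ν²L/(gD³h_f))]
√(gD⁵h_f/L) = √(9.81·0.462⁵·2.54/1800) = 0.01707
ε/(3.7D) = 7.61×10^-7; √(3.17ν²L/(gD³h_f)) = 2.46×10^-5
Q = -0.965·0.01707·ln(2.539×10^-5) = 0.1743 m³/s
Check: V = 1.04 m/s, Re = 9.40×10^5, f = 0.01180, h_f = 2.53 m ≈ 2.54 m ✓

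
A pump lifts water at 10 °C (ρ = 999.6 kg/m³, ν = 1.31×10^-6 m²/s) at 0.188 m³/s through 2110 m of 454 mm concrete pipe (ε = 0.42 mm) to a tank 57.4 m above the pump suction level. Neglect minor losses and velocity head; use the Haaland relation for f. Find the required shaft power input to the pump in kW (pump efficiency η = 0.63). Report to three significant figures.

P_shaft ≈ 187 kW

V = 4Q/(πD²) = 1.161 m/s; Re = 4.02×10^5; ε/D = 9.25×10^-4; f = 0.01999
h_f = f(L/D)V²/2g = 6.385 m
Total head H = z + h_f = 57.4 + 6.385 = 63.79 m
P_hyd = ρgQH = 999.6·9.81·0.188·63.79 = 117.6 kW
P_shaft = P_hyd/η = 117.6/0.63 = 186.7 kW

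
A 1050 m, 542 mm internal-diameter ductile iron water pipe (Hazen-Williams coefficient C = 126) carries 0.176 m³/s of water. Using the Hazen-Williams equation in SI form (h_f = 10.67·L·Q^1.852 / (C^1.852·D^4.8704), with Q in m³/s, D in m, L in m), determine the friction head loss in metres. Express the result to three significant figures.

h_f = 10.67·1050·0.176^1.852 / (126^1.852·0.542^4.8704) = 1.142 m

h_f ≈ 1.14 m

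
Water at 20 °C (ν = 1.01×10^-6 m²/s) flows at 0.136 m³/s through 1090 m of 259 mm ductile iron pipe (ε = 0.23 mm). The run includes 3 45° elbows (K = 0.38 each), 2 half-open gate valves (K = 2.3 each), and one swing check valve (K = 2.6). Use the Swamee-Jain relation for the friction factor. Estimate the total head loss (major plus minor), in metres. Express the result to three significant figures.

V = 4Q/(πD²) = 2.581 m/s; V²/2g = 0.3396 m
Re = 6.62×10^5, ε/D = 8.88×10^-4 → f = 0.01969 (Swamee-Jain)
Major: h_f = f(L/D)·V²/2g = 0.01969·4208·0.3396 = 28.14 m
Minor: ΣK = 8.34; h_m = ΣK·V²/2g = 2.832 m
Total H_L = 28.14 + 2.832 = 30.97 m

H_L ≈ 31.0 m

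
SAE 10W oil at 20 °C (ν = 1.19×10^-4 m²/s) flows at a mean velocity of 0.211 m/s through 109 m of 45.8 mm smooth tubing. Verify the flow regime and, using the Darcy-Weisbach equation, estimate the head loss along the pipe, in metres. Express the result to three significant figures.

Re = VD/ν = 0.211·0.04580/1.19×10^-4 = 81.2 → laminar (Re < 2300)
f = 64/Re = 0.7881
h_f = f(L/D)V²/(2g) = 0.7881·(109/0.04580)·0.211²/(2·9.81) = 4.256 m

h_f ≈ 4.26 m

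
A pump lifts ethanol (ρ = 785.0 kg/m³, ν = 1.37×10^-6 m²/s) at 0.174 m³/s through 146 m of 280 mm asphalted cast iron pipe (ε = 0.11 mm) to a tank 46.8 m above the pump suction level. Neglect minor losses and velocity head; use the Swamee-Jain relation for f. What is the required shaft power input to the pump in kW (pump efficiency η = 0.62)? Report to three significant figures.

V = 4Q/(πD²) = 2.826 m/s; Re = 5.78×10^5; ε/D = 3.93×10^-4; f = 0.01693
h_f = f(L/D)V²/2g = 3.593 m
Total head H = z + h_f = 46.8 + 3.593 = 50.39 m
P_hyd = ρgQH = 785.0·9.81·0.174·50.39 = 67.52 kW
P_shaft = P_hyd/η = 67.52/0.62 = 108.9 kW

P_shaft ≈ 109 kW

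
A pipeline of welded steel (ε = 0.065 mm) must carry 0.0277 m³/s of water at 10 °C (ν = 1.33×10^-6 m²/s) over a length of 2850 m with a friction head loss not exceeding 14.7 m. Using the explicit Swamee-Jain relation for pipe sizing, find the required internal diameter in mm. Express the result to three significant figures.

D ≈ 190 mm

Swamee-Jain (Type III): D = 0.66·[ε^1.25·(LQ²/(gh_f))^4.75 + ν·Q^9.4·(L/(gh_f))^5.2]^0.04
LQ²/(gh_f) = 0.01516; L/(gh_f) = 19.76
Term 1 = ε^1.25·(…)^4.75 = 1.33×10^-14; Term 2 = ν·Q^9.4·(…)^5.2 = 1.67×10^-14
D = 0.66·(1.33×10^-14 + 1.67×10^-14)^0.04 = 0.1899 m = 190 mm
Check: V = 0.978 m/s, Re = 1.40×10^5, f = 0.01883, h_f = 13.8 m ≈ 14.7 m ✓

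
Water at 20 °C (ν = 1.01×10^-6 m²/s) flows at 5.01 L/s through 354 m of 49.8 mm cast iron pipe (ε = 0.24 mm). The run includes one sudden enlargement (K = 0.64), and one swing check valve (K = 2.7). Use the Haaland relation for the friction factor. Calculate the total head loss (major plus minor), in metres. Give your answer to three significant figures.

H_L ≈ 74.9 m

V = 4Q/(πD²) = 2.572 m/s; V²/2g = 0.3372 m
Re = 1.27×10^5, ε/D = 0.00482 → f = 0.03078 (Haaland)
Major: h_f = f(L/D)·V²/2g = 0.03078·7108·0.3372 = 73.78 m
Minor: ΣK = 3.34; h_m = ΣK·V²/2g = 1.126 m
Total H_L = 73.78 + 1.126 = 74.91 m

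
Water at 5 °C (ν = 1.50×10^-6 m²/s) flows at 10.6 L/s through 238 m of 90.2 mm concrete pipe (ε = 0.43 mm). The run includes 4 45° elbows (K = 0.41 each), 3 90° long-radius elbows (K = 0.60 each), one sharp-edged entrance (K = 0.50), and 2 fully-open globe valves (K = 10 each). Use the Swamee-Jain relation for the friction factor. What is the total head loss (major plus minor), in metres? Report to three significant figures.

H_L ≈ 14.9 m

V = 4Q/(πD²) = 1.659 m/s; V²/2g = 0.1403 m
Re = 9.98×10^4, ε/D = 0.00477 → f = 0.03116 (Swamee-Jain)
Major: h_f = f(L/D)·V²/2g = 0.03116·2639·0.1403 = 11.53 m
Minor: ΣK = 23.9; h_m = ΣK·V²/2g = 3.358 m
Total H_L = 11.53 + 3.358 = 14.89 m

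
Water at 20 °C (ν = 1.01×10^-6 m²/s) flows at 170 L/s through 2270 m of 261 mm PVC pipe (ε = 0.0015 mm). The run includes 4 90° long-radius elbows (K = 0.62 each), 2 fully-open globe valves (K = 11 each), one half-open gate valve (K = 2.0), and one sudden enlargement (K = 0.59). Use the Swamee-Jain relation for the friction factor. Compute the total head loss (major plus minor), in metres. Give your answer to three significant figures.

H_L ≈ 68.2 m

V = 4Q/(πD²) = 3.177 m/s; V²/2g = 0.5146 m
Re = 8.21×10^5, ε/D = 5.75×10^-6 → f = 0.01213 (Swamee-Jain)
Major: h_f = f(L/D)·V²/2g = 0.01213·8697·0.5146 = 54.28 m
Minor: ΣK = 27.1; h_m = ΣK·V²/2g = 13.93 m
Total H_L = 54.28 + 13.93 = 68.21 m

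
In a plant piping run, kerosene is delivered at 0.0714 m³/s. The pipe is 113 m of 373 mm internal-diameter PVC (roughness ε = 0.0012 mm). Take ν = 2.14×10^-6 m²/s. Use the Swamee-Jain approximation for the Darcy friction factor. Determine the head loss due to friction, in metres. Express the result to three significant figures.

h_f ≈ 0.115 m

V = 4Q/(πD²) = 4·0.0714/(π·0.373²) = 0.6534 m/s
Re = VD/ν = 0.6534·0.373/2.14×10^-6 = 1.14×10^5 → turbulent
ε/D = 0.0012/373 = 3.22×10^-6
Swamee-Jain: f = 0.01741
h_f = f(L/D)V²/(2g) = 0.01741·(113/0.373)·0.6534²/(2·9.81) = 0.1148 m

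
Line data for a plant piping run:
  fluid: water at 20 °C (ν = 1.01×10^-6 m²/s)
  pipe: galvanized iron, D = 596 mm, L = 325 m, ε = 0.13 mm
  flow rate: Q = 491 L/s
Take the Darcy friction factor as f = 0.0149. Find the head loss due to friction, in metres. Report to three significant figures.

h_f ≈ 1.28 m

V = 4Q/(πD²) = 4·0.491/(π·0.596²) = 1.760 m/s
h_f = f(L/D)V²/(2g) = 0.01490·(325/0.596)·1.760²/(2·9.81) = 1.283 m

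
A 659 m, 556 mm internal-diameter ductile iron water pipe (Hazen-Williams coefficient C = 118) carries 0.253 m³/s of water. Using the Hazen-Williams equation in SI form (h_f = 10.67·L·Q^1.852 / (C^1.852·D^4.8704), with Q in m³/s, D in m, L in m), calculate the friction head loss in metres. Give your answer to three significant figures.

h_f = 10.67·659·0.253^1.852 / (118^1.852·0.556^4.8704) = 1.400 m

h_f ≈ 1.40 m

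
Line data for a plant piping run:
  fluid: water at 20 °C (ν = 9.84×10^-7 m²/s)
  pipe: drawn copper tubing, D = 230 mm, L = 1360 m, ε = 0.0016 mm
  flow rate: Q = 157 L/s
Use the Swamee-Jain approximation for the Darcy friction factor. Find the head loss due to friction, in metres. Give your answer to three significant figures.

h_f ≈ 51.7 m

V = 4Q/(πD²) = 4·0.157/(π·0.230²) = 3.779 m/s
Re = VD/ν = 3.779·0.230/9.84×10^-7 = 8.83×10^5 → turbulent
ε/D = 0.0016/230 = 6.96×10^-6
Swamee-Jain: f = 0.01201
h_f = f(L/D)V²/(2g) = 0.01201·(1360/0.230)·3.779²/(2·9.81) = 51.70 m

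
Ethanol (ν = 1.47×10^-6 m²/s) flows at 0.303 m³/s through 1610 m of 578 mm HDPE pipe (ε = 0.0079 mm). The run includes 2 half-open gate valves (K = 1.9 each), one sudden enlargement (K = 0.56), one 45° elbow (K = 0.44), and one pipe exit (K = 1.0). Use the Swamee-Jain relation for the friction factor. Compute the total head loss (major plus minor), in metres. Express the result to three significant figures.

V = 4Q/(πD²) = 1.155 m/s; V²/2g = 0.06797 m
Re = 4.54×10^5, ε/D = 1.37×10^-5 → f = 0.01353 (Swamee-Jain)
Major: h_f = f(L/D)·V²/2g = 0.01353·2785·0.06797 = 2.561 m
Minor: ΣK = 5.80; h_m = ΣK·V²/2g = 0.3942 m
Total H_L = 2.561 + 0.3942 = 2.955 m

H_L ≈ 2.95 m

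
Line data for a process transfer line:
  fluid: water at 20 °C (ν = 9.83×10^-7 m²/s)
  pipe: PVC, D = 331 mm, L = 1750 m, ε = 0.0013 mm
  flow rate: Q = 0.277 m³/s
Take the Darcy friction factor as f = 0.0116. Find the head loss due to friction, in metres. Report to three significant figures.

h_f ≈ 32.4 m

V = 4Q/(πD²) = 4·0.277/(π·0.331²) = 3.219 m/s
h_f = f(L/D)V²/(2g) = 0.01160·(1750/0.331)·3.219²/(2·9.81) = 32.39 m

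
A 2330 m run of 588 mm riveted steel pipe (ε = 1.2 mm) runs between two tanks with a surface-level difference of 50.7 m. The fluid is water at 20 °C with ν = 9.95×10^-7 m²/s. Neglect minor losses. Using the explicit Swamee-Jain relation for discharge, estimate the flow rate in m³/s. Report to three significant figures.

Swamee-Jain (Type II): Q = -0.965·√(gD⁵h_f/L)·ln[ε/(3.7D) + √(3.17ν²L/(gD³h_f))]
√(gD⁵h_f/L) = √(9.81·0.588⁵·50.7/2330) = 0.1225
ε/(3.7D) = 5.52×10^-4; √(3.17ν²L/(gD³h_f)) = 8.50×10^-6
Q = -0.965·0.1225·ln(5.601×10^-4) = 0.8850 m³/s
Check: V = 3.26 m/s, Re = 1.93×10^6, f = 0.02369, h_f = 50.8 m ≈ 50.7 m ✓

Q ≈ 0.885 m³/s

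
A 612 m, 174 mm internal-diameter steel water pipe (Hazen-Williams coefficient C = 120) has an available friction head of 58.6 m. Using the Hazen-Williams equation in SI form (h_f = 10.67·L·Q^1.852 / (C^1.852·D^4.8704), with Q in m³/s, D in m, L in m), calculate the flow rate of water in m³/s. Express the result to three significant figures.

Rearranging: Q = [h_f·C^1.852·D^4.8704 / (10.67·L)]^(1/1.852)
Q = [58.6·120^1.852·0.174^4.8704 / (10.67·612)]^0.540 = 0.09477 m³/s

Q ≈ 0.0948 m³/s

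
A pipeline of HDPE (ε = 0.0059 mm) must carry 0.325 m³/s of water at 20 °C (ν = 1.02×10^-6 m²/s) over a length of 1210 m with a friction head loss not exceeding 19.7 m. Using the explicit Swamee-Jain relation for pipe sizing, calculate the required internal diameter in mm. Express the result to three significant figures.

Swamee-Jain (Type III): D = 0.66·[ε^1.25·(LQ²/(gh_f))^4.75 + ν·Q^9.4·(L/(gh_f))^5.2]^0.04
LQ²/(gh_f) = 0.6613; L/(gh_f) = 6.261
Term 1 = ε^1.25·(…)^4.75 = 4.08×10^-8; Term 2 = ν·Q^9.4·(…)^5.2 = 3.65×10^-7
D = 0.66·(4.08×10^-8 + 3.65×10^-7)^0.04 = 0.3664 m = 366 mm
Check: V = 3.08 m/s, Re = 1.11×10^6, f = 0.01182, h_f = 18.9 m ≈ 19.7 m ✓

D ≈ 366 mm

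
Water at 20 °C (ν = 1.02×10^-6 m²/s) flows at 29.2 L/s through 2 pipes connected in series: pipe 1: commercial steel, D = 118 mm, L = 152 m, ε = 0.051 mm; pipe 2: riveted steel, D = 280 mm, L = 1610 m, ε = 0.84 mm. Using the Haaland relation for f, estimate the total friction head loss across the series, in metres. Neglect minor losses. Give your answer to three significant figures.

H ≈ 10.0 m

Pipe 1: V = 2.670 m/s, Re = 3.09×10^5, ε/D = 4.32×10^-4, f = 0.01763, h_1 = f(L/D)V²/2g = 8.253 m
Pipe 2: V = 0.4742 m/s, Re = 1.30×10^5, ε/D = 0.00300, f = 0.02713, h_2 = f(L/D)V²/2g = 1.788 m
Series → Q common, losses add: H = Σh = 10.04 m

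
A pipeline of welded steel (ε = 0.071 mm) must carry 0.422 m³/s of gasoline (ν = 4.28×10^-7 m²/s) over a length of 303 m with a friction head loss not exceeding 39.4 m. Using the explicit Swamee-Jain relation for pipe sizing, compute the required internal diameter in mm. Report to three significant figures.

D ≈ 282 mm

Swamee-Jain (Type III): D = 0.66·[ε^1.25·(LQ²/(gh_f))^4.75 + ν·Q^9.4·(L/(gh_f))^5.2]^0.04
LQ²/(gh_f) = 0.1396; L/(gh_f) = 0.7839
Term 1 = ε^1.25·(…)^4.75 = 5.65×10^-10; Term 2 = ν·Q^9.4·(…)^5.2 = 3.63×10^-11
D = 0.66·(5.65×10^-10 + 3.63×10^-11)^0.04 = 0.2823 m = 282 mm
Check: V = 6.74 m/s, Re = 4.45×10^6, f = 0.01465, h_f = 36.4 m ≈ 39.4 m ✓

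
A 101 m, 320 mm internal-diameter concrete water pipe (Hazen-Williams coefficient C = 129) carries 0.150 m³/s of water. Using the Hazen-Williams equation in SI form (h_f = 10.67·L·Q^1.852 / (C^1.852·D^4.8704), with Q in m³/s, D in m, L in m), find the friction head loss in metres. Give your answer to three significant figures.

h_f ≈ 1.02 m

h_f = 10.67·101·0.150^1.852 / (129^1.852·0.320^4.8704) = 1.018 m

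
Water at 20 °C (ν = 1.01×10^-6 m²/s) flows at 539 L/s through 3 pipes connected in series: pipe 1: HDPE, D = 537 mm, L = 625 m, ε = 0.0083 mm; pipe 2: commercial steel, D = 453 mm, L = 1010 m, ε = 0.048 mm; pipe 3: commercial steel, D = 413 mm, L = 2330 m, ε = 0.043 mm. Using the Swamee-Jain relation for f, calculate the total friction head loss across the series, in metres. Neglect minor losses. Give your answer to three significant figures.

H ≈ 81.6 m

Pipe 1: V = 2.380 m/s, Re = 1.27×10^6, ε/D = 1.55×10^-5, f = 0.01159, h_1 = f(L/D)V²/2g = 3.894 m
Pipe 2: V = 3.344 m/s, Re = 1.50×10^6, ε/D = 1.06×10^-4, f = 0.01320, h_2 = f(L/D)V²/2g = 16.78 m
Pipe 3: V = 4.023 m/s, Re = 1.65×10^6, ε/D = 1.04×10^-4, f = 0.01310, h_3 = f(L/D)V²/2g = 60.96 m
Series → Q common, losses add: H = Σh = 81.63 m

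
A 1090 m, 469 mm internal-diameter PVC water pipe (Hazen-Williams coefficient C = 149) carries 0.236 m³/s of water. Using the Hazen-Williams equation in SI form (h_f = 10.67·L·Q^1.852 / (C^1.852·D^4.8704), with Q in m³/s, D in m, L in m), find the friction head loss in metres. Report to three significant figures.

h_f = 10.67·1090·0.236^1.852 / (149^1.852·0.469^4.8704) = 3.027 m

h_f ≈ 3.03 m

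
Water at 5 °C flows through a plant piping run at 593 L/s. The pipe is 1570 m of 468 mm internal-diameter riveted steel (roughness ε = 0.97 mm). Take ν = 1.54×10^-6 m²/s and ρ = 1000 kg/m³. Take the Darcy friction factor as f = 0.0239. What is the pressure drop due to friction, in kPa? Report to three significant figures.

V = 4Q/(πD²) = 4·0.593/(π·0.468²) = 3.447 m/s
h_f = f(L/D)V²/(2g) = 0.02390·(1570/0.468)·3.447²/(2·9.81) = 48.56 m
Δp = ρg·h_f = 1000·9.81·48.56 = 476.4 kPa

Δp ≈ 476 kPa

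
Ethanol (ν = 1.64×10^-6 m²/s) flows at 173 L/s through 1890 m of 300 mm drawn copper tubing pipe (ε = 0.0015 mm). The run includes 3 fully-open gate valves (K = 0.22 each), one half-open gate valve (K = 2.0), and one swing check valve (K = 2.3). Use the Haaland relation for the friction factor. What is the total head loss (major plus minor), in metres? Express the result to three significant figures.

V = 4Q/(πD²) = 2.447 m/s; V²/2g = 0.3053 m
Re = 4.48×10^5, ε/D = 5.00×10^-6 → f = 0.01338 (Haaland)
Major: h_f = f(L/D)·V²/2g = 0.01338·6300·0.3053 = 25.73 m
Minor: ΣK = 4.96; h_m = ΣK·V²/2g = 1.514 m
Total H_L = 25.73 + 1.514 = 27.24 m

H_L ≈ 27.2 m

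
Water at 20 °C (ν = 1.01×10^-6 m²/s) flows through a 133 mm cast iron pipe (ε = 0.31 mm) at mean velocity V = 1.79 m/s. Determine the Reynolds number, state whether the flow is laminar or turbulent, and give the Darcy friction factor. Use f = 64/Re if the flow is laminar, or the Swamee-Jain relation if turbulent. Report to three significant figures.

Re ≈ 2.36×10^5; turbulent; f ≈ 0.0253

Re = VD/ν = 1.790·0.133/1.01×10^-6 = 2.36×10^5
Re > 4000 → turbulent; ε/D = 0.00233
Swamee-Jain: f = 0.02525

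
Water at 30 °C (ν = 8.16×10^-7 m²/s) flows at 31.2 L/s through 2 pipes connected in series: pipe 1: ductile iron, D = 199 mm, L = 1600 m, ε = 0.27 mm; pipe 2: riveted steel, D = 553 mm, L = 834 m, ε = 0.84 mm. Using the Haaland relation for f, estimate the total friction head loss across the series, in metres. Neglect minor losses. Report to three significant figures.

Pipe 1: V = 1.003 m/s, Re = 2.45×10^5, ε/D = 0.00136, f = 0.02206, h_1 = f(L/D)V²/2g = 9.097 m
Pipe 2: V = 0.1299 m/s, Re = 8.80×10^4, ε/D = 0.00152, f = 0.02384, h_2 = f(L/D)V²/2g = 0.03093 m
Series → Q common, losses add: H = Σh = 9.128 m

H ≈ 9.13 m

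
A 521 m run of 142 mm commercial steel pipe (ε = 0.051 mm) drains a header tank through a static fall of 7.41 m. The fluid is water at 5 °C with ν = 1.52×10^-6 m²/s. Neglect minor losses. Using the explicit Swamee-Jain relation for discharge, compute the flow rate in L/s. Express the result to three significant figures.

Q ≈ 22.9 L/s

Swamee-Jain (Type II): Q = -0.965·√(gD⁵h_f/L)·ln[ε/(3.7D) + √(3.17ν²L/(gD³h_f))]
√(gD⁵h_f/L) = √(9.81·0.142⁵·7.41/521) = 0.002838
ε/(3.7D) = 9.71×10^-5; √(3.17ν²L/(gD³h_f)) = 1.35×10^-4
Q = -0.965·0.002838·ln(2.325×10^-4) = 0.02292 m³/s
Check: V = 1.45 m/s, Re = 1.35×10^5, f = 0.01899, h_f = 7.44 m ≈ 7.41 m ✓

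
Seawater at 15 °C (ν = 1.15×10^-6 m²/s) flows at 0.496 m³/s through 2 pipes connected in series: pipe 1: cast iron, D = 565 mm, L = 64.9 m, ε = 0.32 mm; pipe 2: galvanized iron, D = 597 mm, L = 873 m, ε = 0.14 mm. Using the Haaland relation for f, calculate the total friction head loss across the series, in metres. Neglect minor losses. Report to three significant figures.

H ≈ 3.92 m

Pipe 1: V = 1.978 m/s, Re = 9.72×10^5, ε/D = 5.66×10^-4, f = 0.01762, h_1 = f(L/D)V²/2g = 0.4038 m
Pipe 2: V = 1.772 m/s, Re = 9.20×10^5, ε/D = 2.35×10^-4, f = 0.01503, h_2 = f(L/D)V²/2g = 3.517 m
Series → Q common, losses add: H = Σh = 3.921 m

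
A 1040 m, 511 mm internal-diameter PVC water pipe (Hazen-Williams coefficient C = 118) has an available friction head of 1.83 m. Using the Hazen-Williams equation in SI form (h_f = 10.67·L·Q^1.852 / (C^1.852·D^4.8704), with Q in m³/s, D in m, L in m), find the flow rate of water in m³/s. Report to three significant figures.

Q ≈ 0.183 m³/s

Rearranging: Q = [h_f·C^1.852·D^4.8704 / (10.67·L)]^(1/1.852)
Q = [1.83·118^1.852·0.511^4.8704 / (10.67·1040)]^0.540 = 0.1830 m³/s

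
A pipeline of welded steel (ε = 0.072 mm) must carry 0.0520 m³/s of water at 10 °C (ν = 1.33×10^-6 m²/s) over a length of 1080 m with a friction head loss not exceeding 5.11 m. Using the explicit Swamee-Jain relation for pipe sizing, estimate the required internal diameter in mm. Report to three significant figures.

D ≈ 246 mm

Swamee-Jain (Type III): D = 0.66·[ε^1.25·(LQ²/(gh_f))^4.75 + ν·Q^9.4·(L/(gh_f))^5.2]^0.04
LQ²/(gh_f) = 0.05826; L/(gh_f) = 21.54
Term 1 = ε^1.25·(…)^4.75 = 9.06×10^-12; Term 2 = ν·Q^9.4·(…)^5.2 = 9.72×10^-12
D = 0.66·(9.06×10^-12 + 9.72×10^-12)^0.04 = 0.2457 m = 246 mm
Check: V = 1.10 m/s, Re = 2.03×10^5, f = 0.01772, h_f = 4.77 m ≈ 5.11 m ✓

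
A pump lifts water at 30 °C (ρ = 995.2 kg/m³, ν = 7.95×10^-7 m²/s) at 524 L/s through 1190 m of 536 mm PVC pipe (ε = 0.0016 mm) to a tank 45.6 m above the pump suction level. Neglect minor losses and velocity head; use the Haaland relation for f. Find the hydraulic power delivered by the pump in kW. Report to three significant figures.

P_hyd ≈ 267 kW

V = 4Q/(πD²) = 2.322 m/s; Re = 1.57×10^6; ε/D = 2.99×10^-6; f = 0.01083
h_f = f(L/D)V²/2g = 6.607 m
Total head H = z + h_f = 45.6 + 6.607 = 52.21 m
P_hyd = ρgQH = 995.2·9.81·0.524·52.21 = 267.1 kW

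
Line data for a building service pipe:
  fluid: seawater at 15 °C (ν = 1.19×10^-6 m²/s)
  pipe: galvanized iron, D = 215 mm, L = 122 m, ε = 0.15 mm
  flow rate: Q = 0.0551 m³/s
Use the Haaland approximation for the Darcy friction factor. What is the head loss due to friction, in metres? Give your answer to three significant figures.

V = 4Q/(πD²) = 4·0.0551/(π·0.215²) = 1.518 m/s
Re = VD/ν = 1.518·0.215/1.19×10^-6 = 2.74×10^5 → turbulent
ε/D = 0.15/215 = 6.98×10^-4
Haaland: f = 0.01923
h_f = f(L/D)V²/(2g) = 0.01923·(122/0.215)·1.518²/(2·9.81) = 1.281 m

h_f ≈ 1.28 m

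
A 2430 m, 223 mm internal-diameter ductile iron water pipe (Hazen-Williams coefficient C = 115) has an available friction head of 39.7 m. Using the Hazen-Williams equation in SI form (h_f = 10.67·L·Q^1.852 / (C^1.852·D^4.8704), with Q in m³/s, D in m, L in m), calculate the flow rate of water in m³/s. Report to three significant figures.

Rearranging: Q = [h_f·C^1.852·D^4.8704 / (10.67·L)]^(1/1.852)
Q = [39.7·115^1.852·0.223^4.8704 / (10.67·2430)]^0.540 = 0.06713 m³/s

Q ≈ 0.0671 m³/s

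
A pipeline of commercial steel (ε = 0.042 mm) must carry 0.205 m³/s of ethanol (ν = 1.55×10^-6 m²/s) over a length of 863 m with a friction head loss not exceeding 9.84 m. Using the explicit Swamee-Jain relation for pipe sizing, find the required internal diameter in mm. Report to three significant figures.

Swamee-Jain (Type III): D = 0.66·[ε^1.25·(LQ²/(gh_f))^4.75 + ν·Q^9.4·(L/(gh_f))^5.2]^0.04
LQ²/(gh_f) = 0.3757; L/(gh_f) = 8.940
Term 1 = ε^1.25·(…)^4.75 = 3.23×10^-8; Term 2 = ν·Q^9.4·(…)^5.2 = 4.65×10^-8
D = 0.66·(3.23×10^-8 + 4.65×10^-8)^0.04 = 0.3431 m = 343 mm
Check: V = 2.22 m/s, Re = 4.91×10^5, f = 0.01475, h_f = 9.30 m ≈ 9.84 m ✓

D ≈ 343 mm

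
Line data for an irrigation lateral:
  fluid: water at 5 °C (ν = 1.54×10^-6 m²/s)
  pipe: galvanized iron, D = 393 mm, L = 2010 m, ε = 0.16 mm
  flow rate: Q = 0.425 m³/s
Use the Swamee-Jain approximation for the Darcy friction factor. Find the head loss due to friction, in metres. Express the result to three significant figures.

V = 4Q/(πD²) = 4·0.425/(π·0.393²) = 3.504 m/s
Re = VD/ν = 3.504·0.393/1.54×10^-6 = 8.94×10^5 → turbulent
ε/D = 0.16/393 = 4.07×10^-4
Swamee-Jain: f = 0.01670
h_f = f(L/D)V²/(2g) = 0.01670·(2010/0.393)·3.504²/(2·9.81) = 53.45 m

h_f ≈ 53.4 m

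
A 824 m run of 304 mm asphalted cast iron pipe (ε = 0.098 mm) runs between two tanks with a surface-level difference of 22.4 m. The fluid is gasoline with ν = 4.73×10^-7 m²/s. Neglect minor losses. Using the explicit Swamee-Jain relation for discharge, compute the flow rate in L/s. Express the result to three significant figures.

Q ≈ 235 L/s

Swamee-Jain (Type II): Q = -0.965·√(gD⁵h_f/L)·ln[ε/(3.7D) + √(3.17ν²L/(gD³h_f))]
√(gD⁵h_f/L) = √(9.81·0.304⁵·22.4/824) = 0.02631
ε/(3.7D) = 8.71×10^-5; √(3.17ν²L/(gD³h_f)) = 9.73×10^-6
Q = -0.965·0.02631·ln(9.686×10^-5) = 0.2347 m³/s
Check: V = 3.23 m/s, Re = 2.08×10^6, f = 0.01559, h_f = 22.5 m ≈ 22.4 m ✓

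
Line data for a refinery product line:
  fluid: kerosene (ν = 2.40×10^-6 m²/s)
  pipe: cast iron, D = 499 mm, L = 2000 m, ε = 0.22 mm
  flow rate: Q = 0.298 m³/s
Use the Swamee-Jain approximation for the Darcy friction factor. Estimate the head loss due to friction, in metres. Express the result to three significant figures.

h_f ≈ 8.49 m

V = 4Q/(πD²) = 4·0.298/(π·0.499²) = 1.524 m/s
Re = VD/ν = 1.524·0.499/2.40×10^-6 = 3.17×10^5 → turbulent
ε/D = 0.22/499 = 4.41×10^-4
Swamee-Jain: f = 0.01791
h_f = f(L/D)V²/(2g) = 0.01791·(2000/0.499)·1.524²/(2·9.81) = 8.494 m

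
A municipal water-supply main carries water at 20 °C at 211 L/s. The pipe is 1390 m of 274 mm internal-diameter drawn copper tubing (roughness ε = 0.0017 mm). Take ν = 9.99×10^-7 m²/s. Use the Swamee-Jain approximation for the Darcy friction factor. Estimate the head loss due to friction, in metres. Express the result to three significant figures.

V = 4Q/(πD²) = 4·0.211/(π·0.274²) = 3.578 m/s
Re = VD/ν = 3.578·0.274/9.99×10^-7 = 9.81×10^5 → turbulent
ε/D = 0.0017/274 = 6.20×10^-6
Swamee-Jain: f = 0.01180
h_f = f(L/D)V²/(2g) = 0.01180·(1390/0.274)·3.578²/(2·9.81) = 39.06 m

h_f ≈ 39.1 m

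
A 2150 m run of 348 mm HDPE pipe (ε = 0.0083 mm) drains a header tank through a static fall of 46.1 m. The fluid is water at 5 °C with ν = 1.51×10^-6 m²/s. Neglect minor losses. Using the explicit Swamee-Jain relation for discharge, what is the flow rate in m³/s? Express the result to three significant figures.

Swamee-Jain (Type II): Q = -0.965·√(gD⁵h_f/L)·ln[ε/(3.7D) + √(3.17ν²L/(gD³h_f))]
√(gD⁵h_f/L) = √(9.81·0.348⁵·46.1/2150) = 0.03277
ε/(3.7D) = 6.45×10^-6; √(3.17ν²L/(gD³h_f)) = 2.86×10^-5
Q = -0.965·0.03277·ln(3.500×10^-5) = 0.3244 m³/s
Check: V = 3.41 m/s, Re = 7.86×10^5, f = 0.01258, h_f = 46.1 m ≈ 46.1 m ✓

Q ≈ 0.324 m³/s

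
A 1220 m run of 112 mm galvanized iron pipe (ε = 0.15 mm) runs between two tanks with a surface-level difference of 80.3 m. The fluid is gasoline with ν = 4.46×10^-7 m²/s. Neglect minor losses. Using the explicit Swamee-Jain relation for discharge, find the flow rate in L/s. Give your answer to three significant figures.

Q ≈ 25.6 L/s

Swamee-Jain (Type II): Q = -0.965·√(gD⁵h_f/L)·ln[ε/(3.7D) + √(3.17ν²L/(gD³h_f))]
√(gD⁵h_f/L) = √(9.81·0.112⁵·80.3/1220) = 0.003373
ε/(3.7D) = 3.62×10^-4; √(3.17ν²L/(gD³h_f)) = 2.64×10^-5
Q = -0.965·0.003373·ln(3.883×10^-4) = 0.02557 m³/s
Check: V = 2.59 m/s, Re = 6.52×10^5, f = 0.02159, h_f = 80.7 m ≈ 80.3 m ✓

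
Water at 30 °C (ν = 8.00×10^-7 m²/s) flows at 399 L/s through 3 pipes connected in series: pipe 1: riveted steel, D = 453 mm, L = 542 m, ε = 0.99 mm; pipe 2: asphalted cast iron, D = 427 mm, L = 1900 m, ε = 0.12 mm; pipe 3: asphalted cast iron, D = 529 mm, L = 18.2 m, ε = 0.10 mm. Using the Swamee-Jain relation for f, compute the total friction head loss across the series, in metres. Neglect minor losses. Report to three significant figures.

H ≈ 36.1 m

Pipe 1: V = 2.476 m/s, Re = 1.40×10^6, ε/D = 0.00219, f = 0.02417, h_1 = f(L/D)V²/2g = 9.032 m
Pipe 2: V = 2.786 m/s, Re = 1.49×10^6, ε/D = 2.81×10^-4, f = 0.01534, h_2 = f(L/D)V²/2g = 27.02 m
Pipe 3: V = 1.815 m/s, Re = 1.20×10^6, ε/D = 1.89×10^-4, f = 0.01450, h_3 = f(L/D)V²/2g = 0.08381 m
Series → Q common, losses add: H = Σh = 36.13 m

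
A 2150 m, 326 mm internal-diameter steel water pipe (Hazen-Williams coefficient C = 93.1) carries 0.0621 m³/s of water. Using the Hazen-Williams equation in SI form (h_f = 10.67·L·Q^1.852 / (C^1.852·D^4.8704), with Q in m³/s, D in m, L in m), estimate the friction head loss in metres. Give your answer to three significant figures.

h_f ≈ 7.08 m

h_f = 10.67·2150·0.0621^1.852 / (93.1^1.852·0.326^4.8704) = 7.075 m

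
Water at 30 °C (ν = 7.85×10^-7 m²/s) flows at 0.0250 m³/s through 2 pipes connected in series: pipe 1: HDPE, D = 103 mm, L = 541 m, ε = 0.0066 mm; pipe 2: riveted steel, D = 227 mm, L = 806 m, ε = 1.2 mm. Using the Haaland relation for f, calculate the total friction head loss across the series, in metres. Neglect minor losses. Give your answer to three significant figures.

Pipe 1: V = 3.000 m/s, Re = 3.94×10^5, ε/D = 6.41×10^-5, f = 0.01431, h_1 = f(L/D)V²/2g = 34.49 m
Pipe 2: V = 0.6177 m/s, Re = 1.79×10^5, ε/D = 0.00529, f = 0.03141, h_2 = f(L/D)V²/2g = 2.169 m
Series → Q common, losses add: H = Σh = 36.66 m

H ≈ 36.7 m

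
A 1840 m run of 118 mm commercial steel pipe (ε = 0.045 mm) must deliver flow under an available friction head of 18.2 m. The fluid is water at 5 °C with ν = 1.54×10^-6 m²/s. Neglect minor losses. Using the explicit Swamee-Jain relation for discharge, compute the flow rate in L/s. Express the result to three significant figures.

Swamee-Jain (Type II): Q = -0.965·√(gD⁵h_f/L)·ln[ε/(3.7D) + √(3.17ν²L/(gD³h_f))]
√(gD⁵h_f/L) = √(9.81·0.118⁵·18.2/1840) = 0.001490
ε/(3.7D) = 1.03×10^-4; √(3.17ν²L/(gD³h_f)) = 2.17×10^-4
Q = -0.965·0.001490·ln(3.202×10^-4) = 0.01157 m³/s
Check: V = 1.06 m/s, Re = 8.11×10^4, f = 0.02051, h_f = 18.2 m ≈ 18.2 m ✓

Q ≈ 11.6 L/s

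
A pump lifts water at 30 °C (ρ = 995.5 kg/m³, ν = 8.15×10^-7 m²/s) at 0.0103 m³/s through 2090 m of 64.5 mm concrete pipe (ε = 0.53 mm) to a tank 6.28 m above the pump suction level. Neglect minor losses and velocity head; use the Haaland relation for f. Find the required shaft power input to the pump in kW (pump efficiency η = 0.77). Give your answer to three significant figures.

P_shaft ≈ 77.6 kW

V = 4Q/(πD²) = 3.152 m/s; Re = 2.49×10^5; ε/D = 0.00822; f = 0.03583
h_f = f(L/D)V²/2g = 588.0 m
Total head H = z + h_f = 6.28 + 588.0 = 594.3 m
P_hyd = ρgQH = 995.5·9.81·0.0103·594.3 = 59.78 kW
P_shaft = P_hyd/η = 59.78/0.77 = 77.64 kW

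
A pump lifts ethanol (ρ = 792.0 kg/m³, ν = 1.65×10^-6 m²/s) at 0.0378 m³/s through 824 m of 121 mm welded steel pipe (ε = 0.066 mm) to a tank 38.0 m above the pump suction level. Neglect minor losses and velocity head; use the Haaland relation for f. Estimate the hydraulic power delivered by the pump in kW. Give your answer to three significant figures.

V = 4Q/(πD²) = 3.287 m/s; Re = 2.41×10^5; ε/D = 5.45×10^-4; f = 0.01860
h_f = f(L/D)V²/2g = 69.77 m
Total head H = z + h_f = 38.0 + 69.77 = 107.8 m
P_hyd = ρgQH = 792.0·9.81·0.0378·107.8 = 31.65 kW

P_hyd ≈ 31.7 kW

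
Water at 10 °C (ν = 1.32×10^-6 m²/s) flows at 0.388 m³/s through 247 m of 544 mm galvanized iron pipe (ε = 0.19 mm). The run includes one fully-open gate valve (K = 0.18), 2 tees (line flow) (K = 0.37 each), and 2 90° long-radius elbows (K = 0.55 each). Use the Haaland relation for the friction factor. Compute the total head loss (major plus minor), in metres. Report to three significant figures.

H_L ≈ 1.34 m

V = 4Q/(πD²) = 1.669 m/s; V²/2g = 0.1420 m
Re = 6.88×10^5, ε/D = 3.49×10^-4 → f = 0.01627 (Haaland)
Major: h_f = f(L/D)·V²/2g = 0.01627·454.0·0.1420 = 1.049 m
Minor: ΣK = 2.02; h_m = ΣK·V²/2g = 0.2869 m
Total H_L = 1.049 + 0.2869 = 1.336 m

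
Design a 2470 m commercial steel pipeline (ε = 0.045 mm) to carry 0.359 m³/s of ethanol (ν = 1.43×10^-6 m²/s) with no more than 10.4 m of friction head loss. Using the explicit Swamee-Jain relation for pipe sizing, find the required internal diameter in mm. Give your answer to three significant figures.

Swamee-Jain (Type III): D = 0.66·[ε^1.25·(LQ²/(gh_f))^4.75 + ν·Q^9.4·(L/(gh_f))^5.2]^0.04
LQ²/(gh_f) = 3.120; L/(gh_f) = 24.21
Term 1 = ε^1.25·(…)^4.75 = 8.20×10^-4; Term 2 = ν·Q^9.4·(…)^5.2 = 0.00148
D = 0.66·(8.20×10^-4 + 0.00148)^0.04 = 0.5176 m = 518 mm
Check: V = 1.71 m/s, Re = 6.18×10^5, f = 0.01397, h_f = 9.89 m ≈ 10.4 m ✓

D ≈ 518 mm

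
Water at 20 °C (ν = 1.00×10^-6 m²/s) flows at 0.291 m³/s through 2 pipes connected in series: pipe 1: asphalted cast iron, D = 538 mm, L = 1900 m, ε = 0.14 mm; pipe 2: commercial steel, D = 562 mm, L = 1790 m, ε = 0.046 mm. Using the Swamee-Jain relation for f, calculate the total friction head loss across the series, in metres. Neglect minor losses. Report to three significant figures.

H ≈ 7.71 m

Pipe 1: V = 1.280 m/s, Re = 6.89×10^5, ε/D = 2.60×10^-4, f = 0.01570, h_1 = f(L/D)V²/2g = 4.631 m
Pipe 2: V = 1.173 m/s, Re = 6.59×10^5, ε/D = 8.19×10^-5, f = 0.01380, h_2 = f(L/D)V²/2g = 3.082 m
Series → Q common, losses add: H = Σh = 7.714 m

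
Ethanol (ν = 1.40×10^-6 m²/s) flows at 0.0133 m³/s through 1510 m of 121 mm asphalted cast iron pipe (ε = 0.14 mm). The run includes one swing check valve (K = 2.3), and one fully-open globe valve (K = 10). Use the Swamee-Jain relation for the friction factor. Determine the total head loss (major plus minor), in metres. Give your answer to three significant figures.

V = 4Q/(πD²) = 1.157 m/s; V²/2g = 0.06818 m
Re = 1.00×10^5, ε/D = 0.00116 → f = 0.02287 (Swamee-Jain)
Major: h_f = f(L/D)·V²/2g = 0.02287·12479·0.06818 = 19.46 m
Minor: ΣK = 12.3; h_m = ΣK·V²/2g = 0.8387 m
Total H_L = 19.46 + 0.8387 = 20.30 m

H_L ≈ 20.3 m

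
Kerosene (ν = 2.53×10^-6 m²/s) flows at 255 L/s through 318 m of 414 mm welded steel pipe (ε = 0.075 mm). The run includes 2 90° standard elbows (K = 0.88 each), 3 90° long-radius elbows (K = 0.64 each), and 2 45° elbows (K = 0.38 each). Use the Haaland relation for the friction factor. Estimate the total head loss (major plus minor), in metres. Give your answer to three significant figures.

V = 4Q/(πD²) = 1.894 m/s; V²/2g = 0.1829 m
Re = 3.10×10^5, ε/D = 1.81×10^-4 → f = 0.01585 (Haaland)
Major: h_f = f(L/D)·V²/2g = 0.01585·768.1·0.1829 = 2.227 m
Minor: ΣK = 4.44; h_m = ΣK·V²/2g = 0.8121 m
Total H_L = 2.227 + 0.8121 = 3.039 m

H_L ≈ 3.04 m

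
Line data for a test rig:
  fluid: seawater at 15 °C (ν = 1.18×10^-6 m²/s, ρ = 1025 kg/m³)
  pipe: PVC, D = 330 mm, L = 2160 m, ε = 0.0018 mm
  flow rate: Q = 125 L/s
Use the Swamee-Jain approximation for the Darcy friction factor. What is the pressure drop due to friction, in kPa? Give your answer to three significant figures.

V = 4Q/(πD²) = 4·0.125/(π·0.330²) = 1.461 m/s
Re = VD/ν = 1.461·0.330/1.18×10^-6 = 4.09×10^5 → turbulent
ε/D = 0.0018/330 = 5.45×10^-6
Swamee-Jain: f = 0.01365
h_f = f(L/D)V²/(2g) = 0.01365·(2160/0.330)·1.461²/(2·9.81) = 9.729 m
Δp = ρg·h_f = 1025·9.81·9.729 = 97.83 kPa

Δp ≈ 97.8 kPa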